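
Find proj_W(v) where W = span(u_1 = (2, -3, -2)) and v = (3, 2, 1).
proj_W(v) = (-4/17, 6/17, 4/17)

Set up U = [u_1 | ... | u_1] ∈ R^(3×1). The projector onto W = col(U) is P = U (U^T U)^(-1) U^T.
Compute U^T U =
  [17],
and U^T v = (-2).
Solve U^T U · c = U^T v for the coefficients: c = (-2/17). The projection is proj_W(v) = U c.
Check: (v - proj_W(v)) · u_1 = 0  (should be 0).
Result: proj_W(v) = (-4/17, 6/17, 4/17).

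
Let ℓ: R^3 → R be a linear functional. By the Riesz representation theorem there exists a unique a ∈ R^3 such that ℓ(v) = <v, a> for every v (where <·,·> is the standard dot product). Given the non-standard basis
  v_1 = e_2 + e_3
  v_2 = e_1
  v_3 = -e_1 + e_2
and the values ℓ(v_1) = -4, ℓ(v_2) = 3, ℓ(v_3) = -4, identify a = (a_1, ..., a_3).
a = (3, -1, -3)

Write a = (a_1, ..., a_3) in the standard basis. For each basis vector v_i, ℓ(v_i) = <v_i, a> is a linear equation in the a_j's. Collect the n equations into a matrix system V a = ℓ, where row i of V is v_i (expressed in the standard basis). Since V is invertible (lower-triangular with 1s on the diagonal, up to permutation), solve by back-substitution:
  V =
[[0, 1, 1],
 [1, 0, 0],
 [-1, 1, 0]]
  V a = (-4, 3, -4)
Solving gives a = (3, -1, -3).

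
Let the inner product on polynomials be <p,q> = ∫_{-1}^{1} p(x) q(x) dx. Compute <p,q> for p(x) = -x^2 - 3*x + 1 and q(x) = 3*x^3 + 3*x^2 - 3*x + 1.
<p,q> = 68/15

Expand the product: p(x)·q(x) = -3*x^5 - 12*x^4 - 3*x^3 + 11*x^2 - 6*x + 1.
∫_{-1}^{1} of each monomial x^k gives [2/(k+1) if k even, 0 if k odd]. Integrating term-by-term (or equivalently evaluating the antiderivative F(x) = -x^6/2 - 12*x^5/5 - 3*x^4/4 + 11*x^3/3 - 3*x^2 + x at the endpoints):
  F(1) − F(−1) = -119/60 − (-391/60) = 68/15.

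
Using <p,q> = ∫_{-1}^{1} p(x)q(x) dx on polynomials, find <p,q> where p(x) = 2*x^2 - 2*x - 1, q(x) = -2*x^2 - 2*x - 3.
<p,q> = 22/5

Expand the product: p(x)·q(x) = -4*x^4 + 8*x + 3.
∫_{-1}^{1} of each monomial x^k gives [2/(k+1) if k even, 0 if k odd]. Integrating term-by-term (or equivalently evaluating the antiderivative F(x) = -4*x^5/5 + 4*x^2 + 3*x at the endpoints):
  F(1) − F(−1) = 31/5 − (9/5) = 22/5.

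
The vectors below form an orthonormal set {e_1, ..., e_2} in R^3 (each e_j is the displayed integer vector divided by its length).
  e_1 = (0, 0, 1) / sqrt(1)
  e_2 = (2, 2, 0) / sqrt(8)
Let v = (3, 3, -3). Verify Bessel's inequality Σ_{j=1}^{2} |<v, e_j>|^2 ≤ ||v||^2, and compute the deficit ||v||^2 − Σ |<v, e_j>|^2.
Σ |<v, e_j>|^2 = 27; ||v||^2 = 27; deficit = 0

Write each e_j = u_j / sqrt(<u_j, u_j>) where u_j is the displayed integer vector. Then <v, e_j> = <v, u_j> / sqrt(<u_j, u_j>), so |<v, e_j>|^2 = <v, u_j>^2 / <u_j, u_j>.
Coefficients: <v, e_1> = -3/sqrt(1), <v, e_2> = 12/sqrt(8).
Square and sum: Σ |<v, e_j>|^2 = 27.
Compute ||v||^2 = v·v = 27.
Deficit = 27 − 27 = 0 ≥ 0, confirming Bessel's inequality. (The deficit equals ||v − Σ <v,e_j> e_j||^2, the squared distance from v to span{e_j}.)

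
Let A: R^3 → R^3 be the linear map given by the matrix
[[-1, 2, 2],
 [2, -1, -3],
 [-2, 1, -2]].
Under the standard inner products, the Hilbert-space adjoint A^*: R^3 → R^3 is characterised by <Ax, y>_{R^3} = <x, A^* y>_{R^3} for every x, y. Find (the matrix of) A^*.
A^* = A^T =
[[-1, 2, -2],
 [2, -1, 1],
 [2, -3, -2]]

For real matrices with standard dot products, the defining identity <Ax, y> = <x, A^* y> gives (Ax)^T y = x^T (A^*) y, i.e. x^T A^T y = x^T (A^*) y. Since this holds for all x, y, we must have A^* = A^T. Therefore
A^* =
[[-1, 2, -2],
 [2, -1, 1],
 [2, -3, -2]].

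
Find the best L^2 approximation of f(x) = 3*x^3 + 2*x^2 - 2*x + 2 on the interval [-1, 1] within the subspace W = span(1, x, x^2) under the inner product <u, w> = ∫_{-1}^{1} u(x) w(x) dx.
g(x) = 2*x^2 - x/5 + 2

The best approximation g ∈ W is the orthogonal projection of f onto W. Writing g = a_0 + a_1 x + a_2 x^2, the coefficients solve the normal equations G · a = b where
  G_{ij} = <φ_i, φ_j> and b_i = <f, φ_i>, with φ_0 = 1, φ_1 = x, φ_2 = x^2.
G =
  [2, 0, 2/3]
  [0, 2/3, 0]
  [2/3, 0, 2/5],
b = (16/3, -2/15, 32/15).
Solving gives a_0 = 2, a_1 = -1/5, a_2 = 2, so
  g(x) = 2*x^2 - x/5 + 2.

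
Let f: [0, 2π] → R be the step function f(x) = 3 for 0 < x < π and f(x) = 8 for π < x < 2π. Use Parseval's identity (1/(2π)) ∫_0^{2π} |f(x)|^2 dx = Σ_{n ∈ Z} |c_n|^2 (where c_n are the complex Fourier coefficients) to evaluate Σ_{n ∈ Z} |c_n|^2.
Σ |c_n|^2 = 73/2

Parseval equates the L^2 energy of f (normalised by 1/(2π)) with the ℓ^2 sum of its Fourier coefficients: (1/(2π)) ∫_0^{2π} |f|^2 = Σ |c_n|^2.
Compute the left side: (1/(2π)) [∫_0^π 3^2 dx + ∫_π^{2π} 8^2 dx] = (1/(2π)) · (9π + 64π) = (9 + 64)/2 = 73/2.
So Σ_{n ∈ Z} |c_n|^2 = 73/2.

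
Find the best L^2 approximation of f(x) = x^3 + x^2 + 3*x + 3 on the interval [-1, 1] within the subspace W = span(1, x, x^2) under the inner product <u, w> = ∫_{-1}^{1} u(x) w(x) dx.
g(x) = x^2 + 18*x/5 + 3

The best approximation g ∈ W is the orthogonal projection of f onto W. Writing g = a_0 + a_1 x + a_2 x^2, the coefficients solve the normal equations G · a = b where
  G_{ij} = <φ_i, φ_j> and b_i = <f, φ_i>, with φ_0 = 1, φ_1 = x, φ_2 = x^2.
G =
  [2, 0, 2/3]
  [0, 2/3, 0]
  [2/3, 0, 2/5],
b = (20/3, 12/5, 12/5).
Solving gives a_0 = 3, a_1 = 18/5, a_2 = 1, so
  g(x) = x^2 + 18*x/5 + 3.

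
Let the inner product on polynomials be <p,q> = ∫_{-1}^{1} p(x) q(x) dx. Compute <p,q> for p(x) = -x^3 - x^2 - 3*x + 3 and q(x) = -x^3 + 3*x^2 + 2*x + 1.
<p,q> = 716/105

Expand the product: p(x)·q(x) = x^6 - 2*x^5 - 2*x^4 - 15*x^3 + 2*x^2 + 3*x + 3.
∫_{-1}^{1} of each monomial x^k gives [2/(k+1) if k even, 0 if k odd]. Integrating term-by-term (or equivalently evaluating the antiderivative F(x) = x^7/7 - x^6/3 - 2*x^5/5 - 15*x^4/4 + 2*x^3/3 + 3*x^2/2 + 3*x at the endpoints):
  F(1) − F(−1) = 347/420 − (-839/140) = 716/105.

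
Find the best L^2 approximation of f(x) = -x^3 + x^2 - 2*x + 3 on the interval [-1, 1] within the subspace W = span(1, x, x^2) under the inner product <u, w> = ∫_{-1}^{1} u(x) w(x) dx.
g(x) = x^2 - 13*x/5 + 3

The best approximation g ∈ W is the orthogonal projection of f onto W. Writing g = a_0 + a_1 x + a_2 x^2, the coefficients solve the normal equations G · a = b where
  G_{ij} = <φ_i, φ_j> and b_i = <f, φ_i>, with φ_0 = 1, φ_1 = x, φ_2 = x^2.
G =
  [2, 0, 2/3]
  [0, 2/3, 0]
  [2/3, 0, 2/5],
b = (20/3, -26/15, 12/5).
Solving gives a_0 = 3, a_1 = -13/5, a_2 = 1, so
  g(x) = x^2 - 13*x/5 + 3.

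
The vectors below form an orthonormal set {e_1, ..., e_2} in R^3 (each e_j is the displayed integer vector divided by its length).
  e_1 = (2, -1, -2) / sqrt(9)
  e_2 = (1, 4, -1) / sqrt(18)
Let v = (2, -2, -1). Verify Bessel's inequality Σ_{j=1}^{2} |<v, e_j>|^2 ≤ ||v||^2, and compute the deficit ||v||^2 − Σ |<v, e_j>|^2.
Σ |<v, e_j>|^2 = 17/2; ||v||^2 = 9; deficit = 1/2

Write each e_j = u_j / sqrt(<u_j, u_j>) where u_j is the displayed integer vector. Then <v, e_j> = <v, u_j> / sqrt(<u_j, u_j>), so |<v, e_j>|^2 = <v, u_j>^2 / <u_j, u_j>.
Coefficients: <v, e_1> = 8/sqrt(9), <v, e_2> = -5/sqrt(18).
Square and sum: Σ |<v, e_j>|^2 = 17/2.
Compute ||v||^2 = v·v = 9.
Deficit = 9 − 17/2 = 1/2 ≥ 0, confirming Bessel's inequality. (The deficit equals ||v − Σ <v,e_j> e_j||^2, the squared distance from v to span{e_j}.)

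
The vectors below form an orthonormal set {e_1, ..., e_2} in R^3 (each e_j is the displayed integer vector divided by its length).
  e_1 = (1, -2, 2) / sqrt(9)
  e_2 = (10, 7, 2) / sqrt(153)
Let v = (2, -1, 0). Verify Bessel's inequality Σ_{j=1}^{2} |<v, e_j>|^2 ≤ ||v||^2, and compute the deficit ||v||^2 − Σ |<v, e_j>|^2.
Σ |<v, e_j>|^2 = 49/17; ||v||^2 = 5; deficit = 36/17

Write each e_j = u_j / sqrt(<u_j, u_j>) where u_j is the displayed integer vector. Then <v, e_j> = <v, u_j> / sqrt(<u_j, u_j>), so |<v, e_j>|^2 = <v, u_j>^2 / <u_j, u_j>.
Coefficients: <v, e_1> = 4/sqrt(9), <v, e_2> = 13/sqrt(153).
Square and sum: Σ |<v, e_j>|^2 = 49/17.
Compute ||v||^2 = v·v = 5.
Deficit = 5 − 49/17 = 36/17 ≥ 0, confirming Bessel's inequality. (The deficit equals ||v − Σ <v,e_j> e_j||^2, the squared distance from v to span{e_j}.)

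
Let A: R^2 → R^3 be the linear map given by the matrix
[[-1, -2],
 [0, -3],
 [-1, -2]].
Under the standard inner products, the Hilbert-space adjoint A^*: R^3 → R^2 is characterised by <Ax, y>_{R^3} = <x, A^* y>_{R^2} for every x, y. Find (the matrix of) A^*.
A^* = A^T =
[[-1, 0, -1],
 [-2, -3, -2]]

For real matrices with standard dot products, the defining identity <Ax, y> = <x, A^* y> gives (Ax)^T y = x^T (A^*) y, i.e. x^T A^T y = x^T (A^*) y. Since this holds for all x, y, we must have A^* = A^T. Therefore
A^* =
[[-1, 0, -1],
 [-2, -3, -2]].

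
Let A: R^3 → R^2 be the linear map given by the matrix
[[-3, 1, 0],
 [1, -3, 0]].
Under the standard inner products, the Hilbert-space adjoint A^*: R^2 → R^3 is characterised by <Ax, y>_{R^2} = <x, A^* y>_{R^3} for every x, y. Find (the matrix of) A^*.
A^* = A^T =
[[-3, 1],
 [1, -3],
 [0, 0]]

For real matrices with standard dot products, the defining identity <Ax, y> = <x, A^* y> gives (Ax)^T y = x^T (A^*) y, i.e. x^T A^T y = x^T (A^*) y. Since this holds for all x, y, we must have A^* = A^T. Therefore
A^* =
[[-3, 1],
 [1, -3],
 [0, 0]].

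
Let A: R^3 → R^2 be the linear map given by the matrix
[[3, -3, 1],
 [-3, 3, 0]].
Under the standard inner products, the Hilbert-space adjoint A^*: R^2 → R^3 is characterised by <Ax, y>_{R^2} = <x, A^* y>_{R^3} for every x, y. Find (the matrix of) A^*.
A^* = A^T =
[[3, -3],
 [-3, 3],
 [1, 0]]

For real matrices with standard dot products, the defining identity <Ax, y> = <x, A^* y> gives (Ax)^T y = x^T (A^*) y, i.e. x^T A^T y = x^T (A^*) y. Since this holds for all x, y, we must have A^* = A^T. Therefore
A^* =
[[3, -3],
 [-3, 3],
 [1, 0]].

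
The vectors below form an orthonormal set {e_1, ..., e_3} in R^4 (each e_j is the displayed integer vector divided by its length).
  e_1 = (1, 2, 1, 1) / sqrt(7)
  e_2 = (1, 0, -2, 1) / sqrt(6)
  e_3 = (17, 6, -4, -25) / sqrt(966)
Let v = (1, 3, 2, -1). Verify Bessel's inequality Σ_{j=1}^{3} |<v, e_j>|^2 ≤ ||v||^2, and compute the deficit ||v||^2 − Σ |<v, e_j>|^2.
Σ |<v, e_j>|^2 = 336/23; ||v||^2 = 15; deficit = 9/23

Write each e_j = u_j / sqrt(<u_j, u_j>) where u_j is the displayed integer vector. Then <v, e_j> = <v, u_j> / sqrt(<u_j, u_j>), so |<v, e_j>|^2 = <v, u_j>^2 / <u_j, u_j>.
Coefficients: <v, e_1> = 8/sqrt(7), <v, e_2> = -4/sqrt(6), <v, e_3> = 52/sqrt(966).
Square and sum: Σ |<v, e_j>|^2 = 336/23.
Compute ||v||^2 = v·v = 15.
Deficit = 15 − 336/23 = 9/23 ≥ 0, confirming Bessel's inequality. (The deficit equals ||v − Σ <v,e_j> e_j||^2, the squared distance from v to span{e_j}.)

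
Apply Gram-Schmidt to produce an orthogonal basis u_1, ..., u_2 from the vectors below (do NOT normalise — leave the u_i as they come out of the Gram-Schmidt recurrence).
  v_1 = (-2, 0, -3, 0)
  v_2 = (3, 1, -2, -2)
Orthogonal basis:
  u_1 = (-2, 0, -3, 0)
  u_2 = (3, 1, -2, -2)

Apply the Gram-Schmidt recurrence
  u_1 = v_1
  u_i = v_i − Σ_{j<i} ((v_i · u_j) / (u_j · u_j)) · u_j.

Step by step this gives:
  u_1 = (-2, 0, -3, 0)
  u_2 = (3, 1, -2, -2)

Orthogonality check:
  u_2 · u_1 = 0 (should be 0)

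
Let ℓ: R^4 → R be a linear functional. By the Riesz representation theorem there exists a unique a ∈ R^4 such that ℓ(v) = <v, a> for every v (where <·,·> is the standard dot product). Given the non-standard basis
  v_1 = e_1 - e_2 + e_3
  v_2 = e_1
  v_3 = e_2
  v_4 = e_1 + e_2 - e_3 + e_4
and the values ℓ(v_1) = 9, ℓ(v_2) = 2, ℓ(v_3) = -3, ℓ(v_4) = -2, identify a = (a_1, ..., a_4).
a = (2, -3, 4, 3)

Write a = (a_1, ..., a_4) in the standard basis. For each basis vector v_i, ℓ(v_i) = <v_i, a> is a linear equation in the a_j's. Collect the n equations into a matrix system V a = ℓ, where row i of V is v_i (expressed in the standard basis). Since V is invertible (lower-triangular with 1s on the diagonal, up to permutation), solve by back-substitution:
  V =
[[1, -1, 1, 0],
 [1, 0, 0, 0],
 [0, 1, 0, 0],
 [1, 1, -1, 1]]
  V a = (9, 2, -3, -2)
Solving gives a = (2, -3, 4, 3).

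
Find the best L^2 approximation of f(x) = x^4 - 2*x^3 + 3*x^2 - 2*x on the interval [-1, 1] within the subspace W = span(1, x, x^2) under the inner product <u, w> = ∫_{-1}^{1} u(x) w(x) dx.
g(x) = 27*x^2/7 - 16*x/5 - 3/35

The best approximation g ∈ W is the orthogonal projection of f onto W. Writing g = a_0 + a_1 x + a_2 x^2, the coefficients solve the normal equations G · a = b where
  G_{ij} = <φ_i, φ_j> and b_i = <f, φ_i>, with φ_0 = 1, φ_1 = x, φ_2 = x^2.
G =
  [2, 0, 2/3]
  [0, 2/3, 0]
  [2/3, 0, 2/5],
b = (12/5, -32/15, 52/35).
Solving gives a_0 = -3/35, a_1 = -16/5, a_2 = 27/7, so
  g(x) = 27*x^2/7 - 16*x/5 - 3/35.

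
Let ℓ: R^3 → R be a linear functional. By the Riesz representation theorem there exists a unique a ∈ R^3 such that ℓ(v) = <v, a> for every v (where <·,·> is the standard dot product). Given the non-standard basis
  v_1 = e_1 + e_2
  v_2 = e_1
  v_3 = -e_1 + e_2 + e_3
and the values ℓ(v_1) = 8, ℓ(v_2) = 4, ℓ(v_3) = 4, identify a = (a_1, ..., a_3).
a = (4, 4, 4)

Write a = (a_1, ..., a_3) in the standard basis. For each basis vector v_i, ℓ(v_i) = <v_i, a> is a linear equation in the a_j's. Collect the n equations into a matrix system V a = ℓ, where row i of V is v_i (expressed in the standard basis). Since V is invertible (lower-triangular with 1s on the diagonal, up to permutation), solve by back-substitution:
  V =
[[1, 1, 0],
 [1, 0, 0],
 [-1, 1, 1]]
  V a = (8, 4, 4)
Solving gives a = (4, 4, 4).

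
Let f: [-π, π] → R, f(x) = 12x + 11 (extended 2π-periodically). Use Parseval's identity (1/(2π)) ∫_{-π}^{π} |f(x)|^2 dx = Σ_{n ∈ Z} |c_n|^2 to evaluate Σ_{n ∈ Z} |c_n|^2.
Σ |c_n|^2 = 48π^2 + 121

Expand and integrate term by term over [-π, π]:
  ∫ (12x)^2 dx = 144·(2π^3/3); ∫ 2·12·(11)·x dx = 0 (odd integrand); ∫ 11^2 dx = 121·2π.
So (1/(2π)) ∫_{-π}^{π} (12x + 11)^2 dx = 144π^2/3 + 121 = 48π^2 + 121.
Parseval ⇒ Σ |c_n|^2 = 48π^2 + 121.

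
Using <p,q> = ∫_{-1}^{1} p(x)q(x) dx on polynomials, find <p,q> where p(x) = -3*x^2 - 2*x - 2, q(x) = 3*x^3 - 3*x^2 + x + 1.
<p,q> = -32/15

Expand the product: p(x)·q(x) = -9*x^5 + 3*x^4 - 3*x^3 + x^2 - 4*x - 2.
∫_{-1}^{1} of each monomial x^k gives [2/(k+1) if k even, 0 if k odd]. Integrating term-by-term (or equivalently evaluating the antiderivative F(x) = -3*x^6/2 + 3*x^5/5 - 3*x^4/4 + x^3/3 - 2*x^2 - 2*x at the endpoints):
  F(1) − F(−1) = -319/60 − (-191/60) = -32/15.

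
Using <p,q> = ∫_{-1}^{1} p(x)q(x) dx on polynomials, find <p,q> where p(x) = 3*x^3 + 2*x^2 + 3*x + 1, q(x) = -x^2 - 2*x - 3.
<p,q> = -268/15

Expand the product: p(x)·q(x) = -3*x^5 - 8*x^4 - 16*x^3 - 13*x^2 - 11*x - 3.
∫_{-1}^{1} of each monomial x^k gives [2/(k+1) if k even, 0 if k odd]. Integrating term-by-term (or equivalently evaluating the antiderivative F(x) = -x^6/2 - 8*x^5/5 - 4*x^4 - 13*x^3/3 - 11*x^2/2 - 3*x at the endpoints):
  F(1) − F(−1) = -284/15 − (-16/15) = -268/15.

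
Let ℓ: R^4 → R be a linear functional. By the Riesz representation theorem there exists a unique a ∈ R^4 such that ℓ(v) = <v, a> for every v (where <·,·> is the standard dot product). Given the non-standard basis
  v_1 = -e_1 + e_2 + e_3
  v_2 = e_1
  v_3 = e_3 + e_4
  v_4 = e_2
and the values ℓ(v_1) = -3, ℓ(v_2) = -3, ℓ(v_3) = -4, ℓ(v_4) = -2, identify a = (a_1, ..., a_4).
a = (-3, -2, -4, 0)

Write a = (a_1, ..., a_4) in the standard basis. For each basis vector v_i, ℓ(v_i) = <v_i, a> is a linear equation in the a_j's. Collect the n equations into a matrix system V a = ℓ, where row i of V is v_i (expressed in the standard basis). Since V is invertible (lower-triangular with 1s on the diagonal, up to permutation), solve by back-substitution:
  V =
[[-1, 1, 1, 0],
 [1, 0, 0, 0],
 [0, 0, 1, 1],
 [0, 1, 0, 0]]
  V a = (-3, -3, -4, -2)
Solving gives a = (-3, -2, -4, 0).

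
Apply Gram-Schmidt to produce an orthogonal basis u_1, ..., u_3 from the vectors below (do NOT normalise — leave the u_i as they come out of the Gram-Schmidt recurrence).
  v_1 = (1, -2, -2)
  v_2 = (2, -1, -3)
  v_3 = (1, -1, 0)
Orthogonal basis:
  u_1 = (1, -2, -2)
  u_2 = (8/9, 11/9, -7/9)
  u_3 = (10/13, -5/26, 15/26)

Apply the Gram-Schmidt recurrence
  u_1 = v_1
  u_i = v_i − Σ_{j<i} ((v_i · u_j) / (u_j · u_j)) · u_j.

Step by step this gives:
  u_1 = (1, -2, -2)
  u_2 = (8/9, 11/9, -7/9)
  u_3 = (10/13, -5/26, 15/26)

Orthogonality check:
  u_2 · u_1 = 0 (should be 0)
  u_3 · u_1 = 0 (should be 0)
  u_3 · u_2 = 0 (should be 0)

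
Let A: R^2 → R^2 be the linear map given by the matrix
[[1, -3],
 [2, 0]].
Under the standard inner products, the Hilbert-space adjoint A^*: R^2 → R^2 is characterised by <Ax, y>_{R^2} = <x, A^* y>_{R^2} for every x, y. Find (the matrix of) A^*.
A^* = A^T =
[[1, 2],
 [-3, 0]]

For real matrices with standard dot products, the defining identity <Ax, y> = <x, A^* y> gives (Ax)^T y = x^T (A^*) y, i.e. x^T A^T y = x^T (A^*) y. Since this holds for all x, y, we must have A^* = A^T. Therefore
A^* =
[[1, 2],
 [-3, 0]].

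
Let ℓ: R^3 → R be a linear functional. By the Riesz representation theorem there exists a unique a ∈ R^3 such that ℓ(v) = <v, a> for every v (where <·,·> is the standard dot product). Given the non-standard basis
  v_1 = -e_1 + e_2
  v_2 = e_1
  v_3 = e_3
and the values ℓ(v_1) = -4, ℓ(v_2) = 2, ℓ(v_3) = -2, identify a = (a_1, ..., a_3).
a = (2, -2, -2)

Write a = (a_1, ..., a_3) in the standard basis. For each basis vector v_i, ℓ(v_i) = <v_i, a> is a linear equation in the a_j's. Collect the n equations into a matrix system V a = ℓ, where row i of V is v_i (expressed in the standard basis). Since V is invertible (lower-triangular with 1s on the diagonal, up to permutation), solve by back-substitution:
  V =
[[-1, 1, 0],
 [1, 0, 0],
 [0, 0, 1]]
  V a = (-4, 2, -2)
Solving gives a = (2, -2, -2).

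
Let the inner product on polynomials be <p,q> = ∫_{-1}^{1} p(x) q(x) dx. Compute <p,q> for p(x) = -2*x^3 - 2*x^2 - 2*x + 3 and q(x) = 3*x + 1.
<p,q> = -26/15

Expand the product: p(x)·q(x) = -6*x^4 - 8*x^3 - 8*x^2 + 7*x + 3.
∫_{-1}^{1} of each monomial x^k gives [2/(k+1) if k even, 0 if k odd]. Integrating term-by-term (or equivalently evaluating the antiderivative F(x) = -6*x^5/5 - 2*x^4 - 8*x^3/3 + 7*x^2/2 + 3*x at the endpoints):
  F(1) − F(−1) = 19/30 − (71/30) = -26/15.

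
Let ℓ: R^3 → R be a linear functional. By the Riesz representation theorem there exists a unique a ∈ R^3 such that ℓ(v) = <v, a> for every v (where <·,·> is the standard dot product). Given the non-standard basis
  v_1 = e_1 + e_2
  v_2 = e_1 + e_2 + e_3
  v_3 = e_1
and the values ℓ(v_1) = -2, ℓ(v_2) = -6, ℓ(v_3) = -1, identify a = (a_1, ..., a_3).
a = (-1, -1, -4)

Write a = (a_1, ..., a_3) in the standard basis. For each basis vector v_i, ℓ(v_i) = <v_i, a> is a linear equation in the a_j's. Collect the n equations into a matrix system V a = ℓ, where row i of V is v_i (expressed in the standard basis). Since V is invertible (lower-triangular with 1s on the diagonal, up to permutation), solve by back-substitution:
  V =
[[1, 1, 0],
 [1, 1, 1],
 [1, 0, 0]]
  V a = (-2, -6, -1)
Solving gives a = (-1, -1, -4).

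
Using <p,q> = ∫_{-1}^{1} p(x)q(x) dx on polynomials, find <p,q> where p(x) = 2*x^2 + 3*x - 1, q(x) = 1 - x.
<p,q> = -8/3

Expand the product: p(x)·q(x) = -2*x^3 - x^2 + 4*x - 1.
∫_{-1}^{1} of each monomial x^k gives [2/(k+1) if k even, 0 if k odd]. Integrating term-by-term (or equivalently evaluating the antiderivative F(x) = -x^4/2 - x^3/3 + 2*x^2 - x at the endpoints):
  F(1) − F(−1) = 1/6 − (17/6) = -8/3.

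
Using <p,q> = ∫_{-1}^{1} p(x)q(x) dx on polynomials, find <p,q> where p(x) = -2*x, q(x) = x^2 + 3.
<p,q> = 0

Expand the product: p(x)·q(x) = -2*x^3 - 6*x.
∫_{-1}^{1} of each monomial x^k gives [2/(k+1) if k even, 0 if k odd]. Integrating term-by-term (or equivalently evaluating the antiderivative F(x) = -x^4/2 - 3*x^2 at the endpoints):
  F(1) − F(−1) = -7/2 − (-7/2) = 0.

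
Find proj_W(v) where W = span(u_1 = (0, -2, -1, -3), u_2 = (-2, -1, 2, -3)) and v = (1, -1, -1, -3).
proj_W(v) = (16/57, -100/57, -70/57, -46/19)

Set up U = [u_1 | ... | u_2] ∈ R^(4×2). The projector onto W = col(U) is P = U (U^T U)^(-1) U^T.
Compute U^T U =
  [14, 9]
  [9, 18],
and U^T v = (12, 6).
Solve U^T U · c = U^T v for the coefficients: c = (18/19, -8/57). The projection is proj_W(v) = U c.
Check: (v - proj_W(v)) · u_1 = 0  (should be 0).
Check: (v - proj_W(v)) · u_2 = 0  (should be 0).
Result: proj_W(v) = (16/57, -100/57, -70/57, -46/19).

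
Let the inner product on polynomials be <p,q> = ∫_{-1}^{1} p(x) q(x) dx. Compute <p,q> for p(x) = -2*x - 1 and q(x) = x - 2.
<p,q> = 8/3

Expand the product: p(x)·q(x) = -2*x^2 + 3*x + 2.
∫_{-1}^{1} of each monomial x^k gives [2/(k+1) if k even, 0 if k odd]. Integrating term-by-term (or equivalently evaluating the antiderivative F(x) = -2*x^3/3 + 3*x^2/2 + 2*x at the endpoints):
  F(1) − F(−1) = 17/6 − (1/6) = 8/3.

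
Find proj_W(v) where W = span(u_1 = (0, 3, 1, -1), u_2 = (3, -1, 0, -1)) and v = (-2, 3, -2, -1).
proj_W(v) = (-24/13, 32/13, 8/13, 0)

Set up U = [u_1 | ... | u_2] ∈ R^(4×2). The projector onto W = col(U) is P = U (U^T U)^(-1) U^T.
Compute U^T U =
  [11, -2]
  [-2, 11],
and U^T v = (8, -8).
Solve U^T U · c = U^T v for the coefficients: c = (8/13, -8/13). The projection is proj_W(v) = U c.
Check: (v - proj_W(v)) · u_1 = 0  (should be 0).
Check: (v - proj_W(v)) · u_2 = 0  (should be 0).
Result: proj_W(v) = (-24/13, 32/13, 8/13, 0).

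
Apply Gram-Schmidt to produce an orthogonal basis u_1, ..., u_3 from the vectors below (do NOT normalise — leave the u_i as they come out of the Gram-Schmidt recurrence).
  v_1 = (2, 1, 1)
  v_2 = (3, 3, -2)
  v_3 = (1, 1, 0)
Orthogonal basis:
  u_1 = (2, 1, 1)
  u_2 = (2/3, 11/6, -19/6)
  u_3 = (-10/83, 14/83, 6/83)

Apply the Gram-Schmidt recurrence
  u_1 = v_1
  u_i = v_i − Σ_{j<i} ((v_i · u_j) / (u_j · u_j)) · u_j.

Step by step this gives:
  u_1 = (2, 1, 1)
  u_2 = (2/3, 11/6, -19/6)
  u_3 = (-10/83, 14/83, 6/83)

Orthogonality check:
  u_2 · u_1 = 0 (should be 0)
  u_3 · u_1 = 0 (should be 0)
  u_3 · u_2 = 0 (should be 0)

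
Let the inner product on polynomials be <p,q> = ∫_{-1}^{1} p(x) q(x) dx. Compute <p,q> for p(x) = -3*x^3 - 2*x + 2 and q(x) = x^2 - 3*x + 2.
<p,q> = 254/15

Expand the product: p(x)·q(x) = -3*x^5 + 9*x^4 - 8*x^3 + 8*x^2 - 10*x + 4.
∫_{-1}^{1} of each monomial x^k gives [2/(k+1) if k even, 0 if k odd]. Integrating term-by-term (or equivalently evaluating the antiderivative F(x) = -x^6/2 + 9*x^5/5 - 2*x^4 + 8*x^3/3 - 5*x^2 + 4*x at the endpoints):
  F(1) − F(−1) = 29/30 − (-479/30) = 254/15.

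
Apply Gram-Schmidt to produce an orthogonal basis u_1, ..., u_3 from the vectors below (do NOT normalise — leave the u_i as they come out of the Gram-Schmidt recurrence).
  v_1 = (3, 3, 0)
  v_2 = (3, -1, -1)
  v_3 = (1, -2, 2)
Orthogonal basis:
  u_1 = (3, 3, 0)
  u_2 = (2, -2, -1)
  u_3 = (11/18, -11/18, 22/9)

Apply the Gram-Schmidt recurrence
  u_1 = v_1
  u_i = v_i − Σ_{j<i} ((v_i · u_j) / (u_j · u_j)) · u_j.

Step by step this gives:
  u_1 = (3, 3, 0)
  u_2 = (2, -2, -1)
  u_3 = (11/18, -11/18, 22/9)

Orthogonality check:
  u_2 · u_1 = 0 (should be 0)
  u_3 · u_1 = 0 (should be 0)
  u_3 · u_2 = 0 (should be 0)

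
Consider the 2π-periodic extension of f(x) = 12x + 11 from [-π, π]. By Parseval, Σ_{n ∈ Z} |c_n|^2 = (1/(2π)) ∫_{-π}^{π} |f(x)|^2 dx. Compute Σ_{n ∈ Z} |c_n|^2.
Σ |c_n|^2 = 48π^2 + 121

Expand and integrate term by term over [-π, π]:
  ∫ (12x)^2 dx = 144·(2π^3/3); ∫ 2·12·(11)·x dx = 0 (odd integrand); ∫ 11^2 dx = 121·2π.
So (1/(2π)) ∫_{-π}^{π} (12x + 11)^2 dx = 144π^2/3 + 121 = 48π^2 + 121.
Parseval ⇒ Σ |c_n|^2 = 48π^2 + 121.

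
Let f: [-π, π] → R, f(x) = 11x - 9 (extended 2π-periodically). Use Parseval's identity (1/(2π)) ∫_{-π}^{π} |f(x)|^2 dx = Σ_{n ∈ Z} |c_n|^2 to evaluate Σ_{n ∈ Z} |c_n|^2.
Σ |c_n|^2 = 121π^2/3 + 81

Expand and integrate term by term over [-π, π]:
  ∫ (11x)^2 dx = 121·(2π^3/3); ∫ 2·11·(-9)·x dx = 0 (odd integrand); ∫ (-9)^2 dx = 81·2π.
So (1/(2π)) ∫_{-π}^{π} (11x - 9)^2 dx = 121π^2/3 + 81 = 121π^2/3 + 81.
Parseval ⇒ Σ |c_n|^2 = 121π^2/3 + 81.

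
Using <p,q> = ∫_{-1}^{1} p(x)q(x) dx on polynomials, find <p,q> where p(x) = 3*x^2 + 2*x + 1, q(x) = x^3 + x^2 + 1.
<p,q> = 20/3

Expand the product: p(x)·q(x) = 3*x^5 + 5*x^4 + 3*x^3 + 4*x^2 + 2*x + 1.
∫_{-1}^{1} of each monomial x^k gives [2/(k+1) if k even, 0 if k odd]. Integrating term-by-term (or equivalently evaluating the antiderivative F(x) = x^6/2 + x^5 + 3*x^4/4 + 4*x^3/3 + x^2 + x at the endpoints):
  F(1) − F(−1) = 67/12 − (-13/12) = 20/3.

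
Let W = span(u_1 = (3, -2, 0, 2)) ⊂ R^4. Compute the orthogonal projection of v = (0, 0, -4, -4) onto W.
proj_W(v) = (-24/17, 16/17, 0, -16/17)

Set up U = [u_1 | ... | u_1] ∈ R^(4×1). The projector onto W = col(U) is P = U (U^T U)^(-1) U^T.
Compute U^T U =
  [17],
and U^T v = (-8).
Solve U^T U · c = U^T v for the coefficients: c = (-8/17). The projection is proj_W(v) = U c.
Check: (v - proj_W(v)) · u_1 = 0  (should be 0).
Result: proj_W(v) = (-24/17, 16/17, 0, -16/17).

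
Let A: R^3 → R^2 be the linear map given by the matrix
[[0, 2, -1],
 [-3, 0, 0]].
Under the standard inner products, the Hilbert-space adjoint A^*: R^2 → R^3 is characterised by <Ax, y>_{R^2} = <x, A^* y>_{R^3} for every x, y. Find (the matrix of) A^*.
A^* = A^T =
[[0, -3],
 [2, 0],
 [-1, 0]]

For real matrices with standard dot products, the defining identity <Ax, y> = <x, A^* y> gives (Ax)^T y = x^T (A^*) y, i.e. x^T A^T y = x^T (A^*) y. Since this holds for all x, y, we must have A^* = A^T. Therefore
A^* =
[[0, -3],
 [2, 0],
 [-1, 0]].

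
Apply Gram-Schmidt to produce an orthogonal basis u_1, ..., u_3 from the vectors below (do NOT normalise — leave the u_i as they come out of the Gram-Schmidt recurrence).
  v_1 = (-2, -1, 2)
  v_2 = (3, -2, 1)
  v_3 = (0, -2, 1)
Orthogonal basis:
  u_1 = (-2, -1, 2)
  u_2 = (23/9, -20/9, 13/9)
  u_3 = (-27/122, -36/61, -63/122)

Apply the Gram-Schmidt recurrence
  u_1 = v_1
  u_i = v_i − Σ_{j<i} ((v_i · u_j) / (u_j · u_j)) · u_j.

Step by step this gives:
  u_1 = (-2, -1, 2)
  u_2 = (23/9, -20/9, 13/9)
  u_3 = (-27/122, -36/61, -63/122)

Orthogonality check:
  u_2 · u_1 = 0 (should be 0)
  u_3 · u_1 = 0 (should be 0)
  u_3 · u_2 = 0 (should be 0)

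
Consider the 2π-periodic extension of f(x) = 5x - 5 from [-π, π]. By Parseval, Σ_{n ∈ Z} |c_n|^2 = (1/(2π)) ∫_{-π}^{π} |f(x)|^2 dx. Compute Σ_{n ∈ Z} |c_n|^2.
Σ |c_n|^2 = 25π^2/3 + 25

Expand and integrate term by term over [-π, π]:
  ∫ (5x)^2 dx = 25·(2π^3/3); ∫ 2·5·(-5)·x dx = 0 (odd integrand); ∫ (-5)^2 dx = 25·2π.
So (1/(2π)) ∫_{-π}^{π} (5x - 5)^2 dx = 25π^2/3 + 25 = 25π^2/3 + 25.
Parseval ⇒ Σ |c_n|^2 = 25π^2/3 + 25.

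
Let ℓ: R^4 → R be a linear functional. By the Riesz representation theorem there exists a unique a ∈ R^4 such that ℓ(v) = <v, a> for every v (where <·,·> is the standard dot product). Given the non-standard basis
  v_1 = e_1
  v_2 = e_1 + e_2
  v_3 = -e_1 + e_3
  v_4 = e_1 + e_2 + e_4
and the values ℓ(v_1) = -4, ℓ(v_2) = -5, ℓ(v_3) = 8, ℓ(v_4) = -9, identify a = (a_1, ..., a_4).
a = (-4, -1, 4, -4)

Write a = (a_1, ..., a_4) in the standard basis. For each basis vector v_i, ℓ(v_i) = <v_i, a> is a linear equation in the a_j's. Collect the n equations into a matrix system V a = ℓ, where row i of V is v_i (expressed in the standard basis). Since V is invertible (lower-triangular with 1s on the diagonal, up to permutation), solve by back-substitution:
  V =
[[1, 0, 0, 0],
 [1, 1, 0, 0],
 [-1, 0, 1, 0],
 [1, 1, 0, 1]]
  V a = (-4, -5, 8, -9)
Solving gives a = (-4, -1, 4, -4).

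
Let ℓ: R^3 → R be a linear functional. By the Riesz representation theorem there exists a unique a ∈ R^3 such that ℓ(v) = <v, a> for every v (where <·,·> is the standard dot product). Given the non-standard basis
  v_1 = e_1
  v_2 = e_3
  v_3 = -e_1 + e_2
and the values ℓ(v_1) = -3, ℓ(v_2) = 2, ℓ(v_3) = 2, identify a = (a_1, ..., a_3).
a = (-3, -1, 2)

Write a = (a_1, ..., a_3) in the standard basis. For each basis vector v_i, ℓ(v_i) = <v_i, a> is a linear equation in the a_j's. Collect the n equations into a matrix system V a = ℓ, where row i of V is v_i (expressed in the standard basis). Since V is invertible (lower-triangular with 1s on the diagonal, up to permutation), solve by back-substitution:
  V =
[[1, 0, 0],
 [0, 0, 1],
 [-1, 1, 0]]
  V a = (-3, 2, 2)
Solving gives a = (-3, -1, 2).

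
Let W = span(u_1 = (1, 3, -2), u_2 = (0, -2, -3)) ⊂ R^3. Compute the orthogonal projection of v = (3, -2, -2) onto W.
proj_W(v) = (1/14, -241/182, -223/91)

Set up U = [u_1 | ... | u_2] ∈ R^(3×2). The projector onto W = col(U) is P = U (U^T U)^(-1) U^T.
Compute U^T U =
  [14, 0]
  [0, 13],
and U^T v = (1, 10).
Solve U^T U · c = U^T v for the coefficients: c = (1/14, 10/13). The projection is proj_W(v) = U c.
Check: (v - proj_W(v)) · u_1 = 0  (should be 0).
Check: (v - proj_W(v)) · u_2 = 0  (should be 0).
Result: proj_W(v) = (1/14, -241/182, -223/91).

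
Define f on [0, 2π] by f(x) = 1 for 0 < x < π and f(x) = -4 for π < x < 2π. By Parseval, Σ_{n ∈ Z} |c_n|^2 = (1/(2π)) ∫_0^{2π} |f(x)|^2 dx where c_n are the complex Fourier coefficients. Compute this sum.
Σ |c_n|^2 = 17/2

Parseval equates the L^2 energy of f (normalised by 1/(2π)) with the ℓ^2 sum of its Fourier coefficients: (1/(2π)) ∫_0^{2π} |f|^2 = Σ |c_n|^2.
Compute the left side: (1/(2π)) [∫_0^π 1^2 dx + ∫_π^{2π} (-4)^2 dx] = (1/(2π)) · (1π + 16π) = (1 + 16)/2 = 17/2.
So Σ_{n ∈ Z} |c_n|^2 = 17/2.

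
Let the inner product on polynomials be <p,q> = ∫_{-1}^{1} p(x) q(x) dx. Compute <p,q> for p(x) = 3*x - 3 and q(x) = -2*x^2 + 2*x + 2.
<p,q> = -4

Expand the product: p(x)·q(x) = -6*x^3 + 12*x^2 - 6.
∫_{-1}^{1} of each monomial x^k gives [2/(k+1) if k even, 0 if k odd]. Integrating term-by-term (or equivalently evaluating the antiderivative F(x) = -3*x^4/2 + 4*x^3 - 6*x at the endpoints):
  F(1) − F(−1) = -7/2 − (1/2) = -4.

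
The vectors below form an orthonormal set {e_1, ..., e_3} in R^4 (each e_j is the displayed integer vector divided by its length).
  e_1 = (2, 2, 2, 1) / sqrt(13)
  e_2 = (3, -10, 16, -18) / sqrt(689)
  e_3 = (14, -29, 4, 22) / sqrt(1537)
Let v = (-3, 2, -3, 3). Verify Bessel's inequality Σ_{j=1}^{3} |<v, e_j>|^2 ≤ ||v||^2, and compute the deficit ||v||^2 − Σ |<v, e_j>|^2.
Σ |<v, e_j>|^2 = 818/29; ||v||^2 = 31; deficit = 81/29

Write each e_j = u_j / sqrt(<u_j, u_j>) where u_j is the displayed integer vector. Then <v, e_j> = <v, u_j> / sqrt(<u_j, u_j>), so |<v, e_j>|^2 = <v, u_j>^2 / <u_j, u_j>.
Coefficients: <v, e_1> = -5/sqrt(13), <v, e_2> = -131/sqrt(689), <v, e_3> = -46/sqrt(1537).
Square and sum: Σ |<v, e_j>|^2 = 818/29.
Compute ||v||^2 = v·v = 31.
Deficit = 31 − 818/29 = 81/29 ≥ 0, confirming Bessel's inequality. (The deficit equals ||v − Σ <v,e_j> e_j||^2, the squared distance from v to span{e_j}.)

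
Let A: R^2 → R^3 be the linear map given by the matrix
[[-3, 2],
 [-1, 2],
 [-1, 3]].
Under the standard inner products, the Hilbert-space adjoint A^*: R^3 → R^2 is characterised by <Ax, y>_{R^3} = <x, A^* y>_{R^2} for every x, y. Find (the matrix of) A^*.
A^* = A^T =
[[-3, -1, -1],
 [2, 2, 3]]

For real matrices with standard dot products, the defining identity <Ax, y> = <x, A^* y> gives (Ax)^T y = x^T (A^*) y, i.e. x^T A^T y = x^T (A^*) y. Since this holds for all x, y, we must have A^* = A^T. Therefore
A^* =
[[-3, -1, -1],
 [2, 2, 3]].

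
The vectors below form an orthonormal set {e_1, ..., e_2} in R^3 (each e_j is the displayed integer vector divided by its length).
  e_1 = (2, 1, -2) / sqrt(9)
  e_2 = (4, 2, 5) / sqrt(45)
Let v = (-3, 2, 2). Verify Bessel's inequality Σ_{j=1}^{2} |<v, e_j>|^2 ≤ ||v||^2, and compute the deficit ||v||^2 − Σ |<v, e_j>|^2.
Σ |<v, e_j>|^2 = 36/5; ||v||^2 = 17; deficit = 49/5

Write each e_j = u_j / sqrt(<u_j, u_j>) where u_j is the displayed integer vector. Then <v, e_j> = <v, u_j> / sqrt(<u_j, u_j>), so |<v, e_j>|^2 = <v, u_j>^2 / <u_j, u_j>.
Coefficients: <v, e_1> = -8/sqrt(9), <v, e_2> = 2/sqrt(45).
Square and sum: Σ |<v, e_j>|^2 = 36/5.
Compute ||v||^2 = v·v = 17.
Deficit = 17 − 36/5 = 49/5 ≥ 0, confirming Bessel's inequality. (The deficit equals ||v − Σ <v,e_j> e_j||^2, the squared distance from v to span{e_j}.)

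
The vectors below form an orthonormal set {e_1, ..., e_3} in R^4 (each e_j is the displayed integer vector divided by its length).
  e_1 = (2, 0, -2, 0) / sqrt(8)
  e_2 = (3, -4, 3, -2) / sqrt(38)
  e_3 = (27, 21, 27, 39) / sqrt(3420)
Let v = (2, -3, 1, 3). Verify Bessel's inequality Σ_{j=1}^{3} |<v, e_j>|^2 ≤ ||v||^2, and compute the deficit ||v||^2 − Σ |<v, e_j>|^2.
Σ |<v, e_j>|^2 = 47/4; ||v||^2 = 23; deficit = 45/4

Write each e_j = u_j / sqrt(<u_j, u_j>) where u_j is the displayed integer vector. Then <v, e_j> = <v, u_j> / sqrt(<u_j, u_j>), so |<v, e_j>|^2 = <v, u_j>^2 / <u_j, u_j>.
Coefficients: <v, e_1> = 2/sqrt(8), <v, e_2> = 15/sqrt(38), <v, e_3> = 135/sqrt(3420).
Square and sum: Σ |<v, e_j>|^2 = 47/4.
Compute ||v||^2 = v·v = 23.
Deficit = 23 − 47/4 = 45/4 ≥ 0, confirming Bessel's inequality. (The deficit equals ||v − Σ <v,e_j> e_j||^2, the squared distance from v to span{e_j}.)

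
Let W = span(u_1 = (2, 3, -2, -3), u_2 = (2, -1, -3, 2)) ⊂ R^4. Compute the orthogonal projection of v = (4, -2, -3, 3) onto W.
proj_W(v) = (1216/467, -780/467, -1867/467, 1431/467)

Set up U = [u_1 | ... | u_2] ∈ R^(4×2). The projector onto W = col(U) is P = U (U^T U)^(-1) U^T.
Compute U^T U =
  [26, 1]
  [1, 18],
and U^T v = (-1, 25).
Solve U^T U · c = U^T v for the coefficients: c = (-43/467, 651/467). The projection is proj_W(v) = U c.
Check: (v - proj_W(v)) · u_1 = 0  (should be 0).
Check: (v - proj_W(v)) · u_2 = 0  (should be 0).
Result: proj_W(v) = (1216/467, -780/467, -1867/467, 1431/467).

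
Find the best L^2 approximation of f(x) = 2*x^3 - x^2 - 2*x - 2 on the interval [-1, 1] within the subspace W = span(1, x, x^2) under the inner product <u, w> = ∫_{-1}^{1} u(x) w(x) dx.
g(x) = -x^2 - 4*x/5 - 2

The best approximation g ∈ W is the orthogonal projection of f onto W. Writing g = a_0 + a_1 x + a_2 x^2, the coefficients solve the normal equations G · a = b where
  G_{ij} = <φ_i, φ_j> and b_i = <f, φ_i>, with φ_0 = 1, φ_1 = x, φ_2 = x^2.
G =
  [2, 0, 2/3]
  [0, 2/3, 0]
  [2/3, 0, 2/5],
b = (-14/3, -8/15, -26/15).
Solving gives a_0 = -2, a_1 = -4/5, a_2 = -1, so
  g(x) = -x^2 - 4*x/5 - 2.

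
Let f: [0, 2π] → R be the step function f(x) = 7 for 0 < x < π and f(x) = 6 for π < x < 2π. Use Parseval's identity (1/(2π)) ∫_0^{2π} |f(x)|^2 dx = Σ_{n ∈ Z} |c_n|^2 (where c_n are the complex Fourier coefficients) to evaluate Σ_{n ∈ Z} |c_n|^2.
Σ |c_n|^2 = 85/2

Parseval equates the L^2 energy of f (normalised by 1/(2π)) with the ℓ^2 sum of its Fourier coefficients: (1/(2π)) ∫_0^{2π} |f|^2 = Σ |c_n|^2.
Compute the left side: (1/(2π)) [∫_0^π 7^2 dx + ∫_π^{2π} 6^2 dx] = (1/(2π)) · (49π + 36π) = (49 + 36)/2 = 85/2.
So Σ_{n ∈ Z} |c_n|^2 = 85/2.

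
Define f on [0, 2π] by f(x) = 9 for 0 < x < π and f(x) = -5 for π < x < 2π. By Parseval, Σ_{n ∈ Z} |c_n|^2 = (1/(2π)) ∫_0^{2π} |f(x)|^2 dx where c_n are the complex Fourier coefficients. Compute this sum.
Σ |c_n|^2 = 53

Parseval equates the L^2 energy of f (normalised by 1/(2π)) with the ℓ^2 sum of its Fourier coefficients: (1/(2π)) ∫_0^{2π} |f|^2 = Σ |c_n|^2.
Compute the left side: (1/(2π)) [∫_0^π 9^2 dx + ∫_π^{2π} (-5)^2 dx] = (1/(2π)) · (81π + 25π) = (81 + 25)/2 = 53.
So Σ_{n ∈ Z} |c_n|^2 = 53.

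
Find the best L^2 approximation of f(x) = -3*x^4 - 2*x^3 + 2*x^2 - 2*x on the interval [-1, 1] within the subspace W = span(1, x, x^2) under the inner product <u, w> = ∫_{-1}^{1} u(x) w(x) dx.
g(x) = -4*x^2/7 - 16*x/5 + 9/35

The best approximation g ∈ W is the orthogonal projection of f onto W. Writing g = a_0 + a_1 x + a_2 x^2, the coefficients solve the normal equations G · a = b where
  G_{ij} = <φ_i, φ_j> and b_i = <f, φ_i>, with φ_0 = 1, φ_1 = x, φ_2 = x^2.
G =
  [2, 0, 2/3]
  [0, 2/3, 0]
  [2/3, 0, 2/5],
b = (2/15, -32/15, -2/35).
Solving gives a_0 = 9/35, a_1 = -16/5, a_2 = -4/7, so
  g(x) = -4*x^2/7 - 16*x/5 + 9/35.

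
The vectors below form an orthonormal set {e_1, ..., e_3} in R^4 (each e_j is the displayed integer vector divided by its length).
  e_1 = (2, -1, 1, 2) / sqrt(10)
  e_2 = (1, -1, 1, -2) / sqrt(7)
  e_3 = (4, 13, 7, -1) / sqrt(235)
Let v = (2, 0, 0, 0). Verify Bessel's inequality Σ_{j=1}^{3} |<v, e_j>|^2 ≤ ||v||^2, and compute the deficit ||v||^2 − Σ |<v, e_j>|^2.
Σ |<v, e_j>|^2 = 804/329; ||v||^2 = 4; deficit = 512/329

Write each e_j = u_j / sqrt(<u_j, u_j>) where u_j is the displayed integer vector. Then <v, e_j> = <v, u_j> / sqrt(<u_j, u_j>), so |<v, e_j>|^2 = <v, u_j>^2 / <u_j, u_j>.
Coefficients: <v, e_1> = 4/sqrt(10), <v, e_2> = 2/sqrt(7), <v, e_3> = 8/sqrt(235).
Square and sum: Σ |<v, e_j>|^2 = 804/329.
Compute ||v||^2 = v·v = 4.
Deficit = 4 − 804/329 = 512/329 ≥ 0, confirming Bessel's inequality. (The deficit equals ||v − Σ <v,e_j> e_j||^2, the squared distance from v to span{e_j}.)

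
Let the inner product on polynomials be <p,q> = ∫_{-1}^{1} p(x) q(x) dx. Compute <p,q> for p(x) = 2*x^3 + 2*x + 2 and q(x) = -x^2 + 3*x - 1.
<p,q> = 16/15

Expand the product: p(x)·q(x) = -2*x^5 + 6*x^4 - 4*x^3 + 4*x^2 + 4*x - 2.
∫_{-1}^{1} of each monomial x^k gives [2/(k+1) if k even, 0 if k odd]. Integrating term-by-term (or equivalently evaluating the antiderivative F(x) = -x^6/3 + 6*x^5/5 - x^4 + 4*x^3/3 + 2*x^2 - 2*x at the endpoints):
  F(1) − F(−1) = 6/5 − (2/15) = 16/15.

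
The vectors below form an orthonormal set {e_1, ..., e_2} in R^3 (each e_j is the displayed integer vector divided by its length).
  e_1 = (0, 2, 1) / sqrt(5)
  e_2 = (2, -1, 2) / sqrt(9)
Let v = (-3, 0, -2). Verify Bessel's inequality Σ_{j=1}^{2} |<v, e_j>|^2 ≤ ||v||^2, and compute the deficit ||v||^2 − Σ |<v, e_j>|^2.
Σ |<v, e_j>|^2 = 536/45; ||v||^2 = 13; deficit = 49/45

Write each e_j = u_j / sqrt(<u_j, u_j>) where u_j is the displayed integer vector. Then <v, e_j> = <v, u_j> / sqrt(<u_j, u_j>), so |<v, e_j>|^2 = <v, u_j>^2 / <u_j, u_j>.
Coefficients: <v, e_1> = -2/sqrt(5), <v, e_2> = -10/sqrt(9).
Square and sum: Σ |<v, e_j>|^2 = 536/45.
Compute ||v||^2 = v·v = 13.
Deficit = 13 − 536/45 = 49/45 ≥ 0, confirming Bessel's inequality. (The deficit equals ||v − Σ <v,e_j> e_j||^2, the squared distance from v to span{e_j}.)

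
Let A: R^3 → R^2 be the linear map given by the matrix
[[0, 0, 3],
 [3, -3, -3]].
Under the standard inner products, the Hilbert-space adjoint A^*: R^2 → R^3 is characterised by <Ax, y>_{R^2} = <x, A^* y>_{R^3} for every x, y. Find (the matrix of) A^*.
A^* = A^T =
[[0, 3],
 [0, -3],
 [3, -3]]

For real matrices with standard dot products, the defining identity <Ax, y> = <x, A^* y> gives (Ax)^T y = x^T (A^*) y, i.e. x^T A^T y = x^T (A^*) y. Since this holds for all x, y, we must have A^* = A^T. Therefore
A^* =
[[0, 3],
 [0, -3],
 [3, -3]].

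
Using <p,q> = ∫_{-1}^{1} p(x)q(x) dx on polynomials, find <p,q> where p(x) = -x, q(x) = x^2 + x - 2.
<p,q> = -2/3

Expand the product: p(x)·q(x) = -x^3 - x^2 + 2*x.
∫_{-1}^{1} of each monomial x^k gives [2/(k+1) if k even, 0 if k odd]. Integrating term-by-term (or equivalently evaluating the antiderivative F(x) = -x^4/4 - x^3/3 + x^2 at the endpoints):
  F(1) − F(−1) = 5/12 − (13/12) = -2/3.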